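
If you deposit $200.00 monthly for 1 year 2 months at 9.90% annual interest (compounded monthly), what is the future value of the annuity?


Future value of an ordinary annuity: FV = PMT × ((1 + r)^n − 1) / r
Monthly rate r = 0.099/12 = 0.00825, n = 14
FV = $200.00 × ((1 + 0.099/12)^14 − 1) / (0.099/12)
FV = $200.00 × 14.776096
FV = $2,955.22

FV = PMT × ((1+r)^n - 1)/r = $2,955.22


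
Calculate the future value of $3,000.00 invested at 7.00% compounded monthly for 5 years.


Compound interest formula: A = P(1 + r/n)^(nt)
A = $3,000.00 × (1 + 0.07/12)^(12 × 5)
Growth factor: (1 + 0.07/12)^60 = 1.4176253
A = $3,000.00 × 1.4176253
A = $4,252.88

A = P(1 + r/n)^(nt) = $4,252.88


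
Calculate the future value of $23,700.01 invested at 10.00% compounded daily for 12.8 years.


Compound interest formula: A = P(1 + r/n)^(nt)
A = $23,700.01 × (1 + 0.1/365)^(365 × 12.8)
Growth factor: (1 + 0.1/365)^4672 = 3.5960093
A = $23,700.01 × 3.5960093
A = $85,225.46

A = P(1 + r/n)^(nt) = $85,225.46


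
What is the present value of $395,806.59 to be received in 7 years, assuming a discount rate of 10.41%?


Present value formula: PV = FV / (1 + r)^t
PV = $395,806.59 / (1 + 0.1041)^7
PV = $395,806.59 / 2.000133
PV = $197,890.14

PV = FV / (1 + r)^t = $197,890.14


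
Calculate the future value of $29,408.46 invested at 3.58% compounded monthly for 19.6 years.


Compound interest formula: A = P(1 + r/n)^(nt)
A = $29,408.46 × (1 + 0.0358/12)^(12 × 19.6)
Growth factor: (1 + 0.0358/12)^235.2 = 2.0150327
A = $29,408.46 × 2.0150327
A = $59,259.01

A = P(1 + r/n)^(nt) = $59,259.01


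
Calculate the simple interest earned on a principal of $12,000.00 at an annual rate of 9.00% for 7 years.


Simple interest formula: I = P × r × t
I = $12,000.00 × 0.09 × 7
I = $7,560.00

I = P × r × t = $7,560.00


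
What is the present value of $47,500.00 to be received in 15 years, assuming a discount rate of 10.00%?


Present value formula: PV = FV / (1 + r)^t
PV = $47,500.00 / (1 + 0.1)^15
PV = $47,500.00 / 4.177248
PV = $11,371.12

PV = FV / (1 + r)^t = $11,371.12


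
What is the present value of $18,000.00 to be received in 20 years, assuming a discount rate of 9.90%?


Present value formula: PV = FV / (1 + r)^t
PV = $18,000.00 / (1 + 0.099)^20
PV = $18,000.00 / 6.606232
PV = $2,724.70

PV = FV / (1 + r)^t = $2,724.70


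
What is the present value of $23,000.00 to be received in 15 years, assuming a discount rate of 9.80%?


Present value formula: PV = FV / (1 + r)^t
PV = $23,000.00 / (1 + 0.098)^15
PV = $23,000.00 / 4.064762
PV = $5,658.39

PV = FV / (1 + r)^t = $5,658.39


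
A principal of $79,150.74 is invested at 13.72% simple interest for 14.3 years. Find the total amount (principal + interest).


Total amount formula: A = P(1 + rt) = P + P·r·t
Interest: I = P × r × t = $79,150.74 × 0.1372 × 14.3 = $155,290.59
A = P + I = $79,150.74 + $155,290.59 = $234,441.33

A = P + I = P(1 + rt) = $234,441.33


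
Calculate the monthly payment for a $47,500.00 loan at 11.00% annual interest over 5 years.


Loan payment formula: PMT = PV × r / (1 − (1 + r)^(−n))
Monthly rate r = 0.11/12 ≈ 0.00916667, n = 60 months
Denominator: 1 − (1 + 0.11/12)^(−60) = 0.4216028
PMT = $47,500.00 × (0.11/12) / 0.4216028
PMT = $1,032.77 per month

PMT = PV × r / (1-(1+r)^(-n)) = $1,032.77/month


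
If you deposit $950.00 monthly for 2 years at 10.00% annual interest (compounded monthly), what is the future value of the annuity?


Future value of an ordinary annuity: FV = PMT × ((1 + r)^n − 1) / r
Monthly rate r = 0.1/12 ≈ 0.00833333, n = 24
FV = $950.00 × ((1 + 0.1/12)^24 − 1) / (0.1/12)
FV = $950.00 × 26.446915
FV = $25,124.57

FV = PMT × ((1+r)^n - 1)/r = $25,124.57


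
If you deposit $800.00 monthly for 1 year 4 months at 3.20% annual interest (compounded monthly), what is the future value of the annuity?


Future value of an ordinary annuity: FV = PMT × ((1 + r)^n − 1) / r
Monthly rate r = 0.032/12 ≈ 0.00266667, n = 16
FV = $800.00 × ((1 + 0.032/12)^16 − 1) / (0.032/12)
FV = $800.00 × 16.324017
FV = $13,059.21

FV = PMT × ((1+r)^n - 1)/r = $13,059.21


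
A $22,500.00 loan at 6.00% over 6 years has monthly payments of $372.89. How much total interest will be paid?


Total paid over the life of the loan = PMT × n.
Total paid = $372.89 × 72 = $26,848.08
Total interest = total paid − principal = $26,848.08 − $22,500.00 = $4,348.08

Total interest = (PMT × n) - PV = $4,348.08


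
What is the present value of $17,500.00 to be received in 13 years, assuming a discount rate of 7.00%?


Present value formula: PV = FV / (1 + r)^t
PV = $17,500.00 / (1 + 0.07)^13
PV = $17,500.00 / 2.409845
PV = $7,261.88

PV = FV / (1 + r)^t = $7,261.88


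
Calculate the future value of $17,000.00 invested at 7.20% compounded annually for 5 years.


Compound interest formula: A = P(1 + r/n)^(nt)
A = $17,000.00 × (1 + 0.072/1)^(1 × 5)
Growth factor: (1 + 0.072/1)^5 = 1.415709
A = $17,000.00 × 1.415709
A = $24,067.05

A = P(1 + r/n)^(nt) = $24,067.05


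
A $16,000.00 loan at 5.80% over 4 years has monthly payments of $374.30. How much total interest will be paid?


Total paid over the life of the loan = PMT × n.
Total paid = $374.30 × 48 = $17,966.40
Total interest = total paid − principal = $17,966.40 − $16,000.00 = $1,966.40

Total interest = (PMT × n) - PV = $1,966.40


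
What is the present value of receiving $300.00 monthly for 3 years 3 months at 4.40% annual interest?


Present value of an ordinary annuity: PV = PMT × (1 − (1 + r)^(−n)) / r
Monthly rate r = 0.044/12 ≈ 0.00366667, n = 39
PV = $300.00 × (1 − (1 + 0.044/12)^(−39)) / (0.044/12)
PV = $300.00 × 36.277969
PV = $10,883.39

PV = PMT × (1-(1+r)^(-n))/r = $10,883.39


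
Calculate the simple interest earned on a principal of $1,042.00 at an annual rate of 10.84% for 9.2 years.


Simple interest formula: I = P × r × t
I = $1,042.00 × 0.1084 × 9.2
I = $1,039.17

I = P × r × t = $1,039.17


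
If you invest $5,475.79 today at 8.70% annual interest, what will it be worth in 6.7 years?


Future value formula: FV = PV × (1 + r)^t
FV = $5,475.79 × (1 + 0.087)^6.7
FV = $5,475.79 × 1.748791
FV = $9,576.01

FV = PV × (1 + r)^t = $9,576.01


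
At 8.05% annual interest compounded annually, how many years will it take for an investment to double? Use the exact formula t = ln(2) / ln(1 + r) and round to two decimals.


Doubling condition: (1 + r)^t = 2
Take ln of both sides: t × ln(1 + r) = ln(2)
t = ln(2) / ln(1 + r)
t = 0.693147 / 0.077424
t = 8.95

t = ln(2) / ln(1 + r) = 8.95 years


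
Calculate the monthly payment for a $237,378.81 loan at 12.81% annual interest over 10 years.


Loan payment formula: PMT = PV × r / (1 − (1 + r)^(−n))
Monthly rate r = 0.1281/12 = 0.010675, n = 120 months
Denominator: 1 − (1 + 0.1281/12)^(−120) = 0.720348
PMT = $237,378.81 × (0.1281/12) / 0.720348
PMT = $3,517.77 per month

PMT = PV × r / (1-(1+r)^(-n)) = $3,517.77/month


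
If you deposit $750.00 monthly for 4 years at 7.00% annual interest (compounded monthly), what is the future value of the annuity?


Future value of an ordinary annuity: FV = PMT × ((1 + r)^n − 1) / r
Monthly rate r = 0.07/12 ≈ 0.00583333, n = 48
FV = $750.00 × ((1 + 0.07/12)^48 − 1) / (0.07/12)
FV = $750.00 × 55.209236
FV = $41,406.93

FV = PMT × ((1+r)^n - 1)/r = $41,406.93


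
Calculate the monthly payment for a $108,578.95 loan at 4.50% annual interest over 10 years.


Loan payment formula: PMT = PV × r / (1 − (1 + r)^(−n))
Monthly rate r = 0.045/12 = 0.00375, n = 120 months
Denominator: 1 − (1 + 0.045/12)^(−120) = 0.361835
PMT = $108,578.95 × (0.045/12) / 0.361835
PMT = $1,125.29 per month

PMT = PV × r / (1-(1+r)^(-n)) = $1,125.29/month


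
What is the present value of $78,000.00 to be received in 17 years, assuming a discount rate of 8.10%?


Present value formula: PV = FV / (1 + r)^t
PV = $78,000.00 / (1 + 0.081)^17
PV = $78,000.00 / 3.758692
PV = $20,751.90

PV = FV / (1 + r)^t = $20,751.90


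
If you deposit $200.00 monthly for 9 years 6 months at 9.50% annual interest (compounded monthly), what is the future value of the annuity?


Future value of an ordinary annuity: FV = PMT × ((1 + r)^n − 1) / r
Monthly rate r = 0.095/12 ≈ 0.00791667, n = 114
FV = $200.00 × ((1 + 0.095/12)^114 − 1) / (0.095/12)
FV = $200.00 × 184.043736
FV = $36,808.75

FV = PMT × ((1+r)^n - 1)/r = $36,808.75


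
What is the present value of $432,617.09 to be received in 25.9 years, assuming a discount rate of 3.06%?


Present value formula: PV = FV / (1 + r)^t
PV = $432,617.09 / (1 + 0.0306)^25.9
PV = $432,617.09 / 2.1829037
PV = $198,184.23

PV = FV / (1 + r)^t = $198,184.23


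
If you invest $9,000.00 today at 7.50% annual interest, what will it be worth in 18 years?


Future value formula: FV = PV × (1 + r)^t
FV = $9,000.00 × (1 + 0.075)^18
FV = $9,000.00 × 3.675804
FV = $33,082.24

FV = PV × (1 + r)^t = $33,082.24


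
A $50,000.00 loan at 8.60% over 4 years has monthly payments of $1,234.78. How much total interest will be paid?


Total paid over the life of the loan = PMT × n.
Total paid = $1,234.78 × 48 = $59,269.44
Total interest = total paid − principal = $59,269.44 − $50,000.00 = $9,269.44

Total interest = (PMT × n) - PV = $9,269.44


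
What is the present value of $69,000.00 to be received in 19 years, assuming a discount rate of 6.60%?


Present value formula: PV = FV / (1 + r)^t
PV = $69,000.00 / (1 + 0.066)^19
PV = $69,000.00 / 3.368115
PV = $20,486.24

PV = FV / (1 + r)^t = $20,486.24


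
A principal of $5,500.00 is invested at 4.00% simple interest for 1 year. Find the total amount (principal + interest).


Total amount formula: A = P(1 + rt) = P + P·r·t
Interest: I = P × r × t = $5,500.00 × 0.04 × 1 = $220.00
A = P + I = $5,500.00 + $220.00 = $5,720.00

A = P + I = P(1 + rt) = $5,720.00


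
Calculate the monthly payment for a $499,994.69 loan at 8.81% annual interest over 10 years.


Loan payment formula: PMT = PV × r / (1 − (1 + r)^(−n))
Monthly rate r = 0.0881/12 ≈ 0.00734167, n = 120 months
Denominator: 1 − (1 + 0.0881/12)^(−120) = 0.584296
PMT = $499,994.69 × (0.0881/12) / 0.584296
PMT = $6,282.42 per month

PMT = PV × r / (1-(1+r)^(-n)) = $6,282.42/month


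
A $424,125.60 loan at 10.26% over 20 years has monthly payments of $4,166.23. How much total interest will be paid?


Total paid over the life of the loan = PMT × n.
Total paid = $4,166.23 × 240 = $999,895.20
Total interest = total paid − principal = $999,895.20 − $424,125.60 = $575,769.60

Total interest = (PMT × n) - PV = $575,769.60


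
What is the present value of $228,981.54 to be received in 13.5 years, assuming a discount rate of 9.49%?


Present value formula: PV = FV / (1 + r)^t
PV = $228,981.54 / (1 + 0.0949)^13.5
PV = $228,981.54 / 3.400597
PV = $67,335.69

PV = FV / (1 + r)^t = $67,335.69


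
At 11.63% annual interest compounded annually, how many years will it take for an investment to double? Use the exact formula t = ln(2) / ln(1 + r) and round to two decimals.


Doubling condition: (1 + r)^t = 2
Take ln of both sides: t × ln(1 + r) = ln(2)
t = ln(2) / ln(1 + r)
t = 0.693147 / 0.110020
t = 6.30

t = ln(2) / ln(1 + r) = 6.30 years


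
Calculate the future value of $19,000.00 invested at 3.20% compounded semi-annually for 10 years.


Compound interest formula: A = P(1 + r/n)^(nt)
A = $19,000.00 × (1 + 0.032/2)^(2 × 10)
Growth factor: (1 + 0.032/2)^20 = 1.3736439
A = $19,000.00 × 1.3736439
A = $26,099.23

A = P(1 + r/n)^(nt) = $26,099.23


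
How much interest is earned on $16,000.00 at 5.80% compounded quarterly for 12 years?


Compound interest earned = final amount − principal.
A = P(1 + r/n)^(nt) = $16,000.00 × (1 + 0.058/4)^(4 × 12) = $31,931.44
Interest = A − P = $31,931.44 − $16,000.00 = $15,931.44

Interest = A - P = $15,931.44


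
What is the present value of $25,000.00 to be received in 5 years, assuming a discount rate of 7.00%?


Present value formula: PV = FV / (1 + r)^t
PV = $25,000.00 / (1 + 0.07)^5
PV = $25,000.00 / 1.402552
PV = $17,824.65

PV = FV / (1 + r)^t = $17,824.65


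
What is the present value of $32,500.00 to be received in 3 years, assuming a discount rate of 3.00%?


Present value formula: PV = FV / (1 + r)^t
PV = $32,500.00 / (1 + 0.03)^3
PV = $32,500.00 / 1.092727
PV = $29,742.10

PV = FV / (1 + r)^t = $29,742.10


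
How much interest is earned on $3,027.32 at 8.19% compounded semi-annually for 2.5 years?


Compound interest earned = final amount − principal.
A = P(1 + r/n)^(nt) = $3,027.32 × (1 + 0.0819/2)^(2 × 2.5) = $3,700.05
Interest = A − P = $3,700.05 − $3,027.32 = $672.73

Interest = A - P = $672.73


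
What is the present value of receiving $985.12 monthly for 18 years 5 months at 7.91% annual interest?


Present value of an ordinary annuity: PV = PMT × (1 − (1 + r)^(−n)) / r
Monthly rate r = 0.0791/12 ≈ 0.00659167, n = 221
PV = $985.12 × (1 − (1 + 0.0791/12)^(−221)) / (0.0791/12)
PV = $985.12 × 116.191139
PV = $114,462.21

PV = PMT × (1-(1+r)^(-n))/r = $114,462.21


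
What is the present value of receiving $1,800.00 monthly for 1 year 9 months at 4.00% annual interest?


Present value of an ordinary annuity: PV = PMT × (1 − (1 + r)^(−n)) / r
Monthly rate r = 0.04/12 ≈ 0.00333333, n = 21
PV = $1,800.00 × (1 − (1 + 0.04/12)^(−21)) / (0.04/12)
PV = $1,800.00 × 20.249291
PV = $36,448.72

PV = PMT × (1-(1+r)^(-n))/r = $36,448.72


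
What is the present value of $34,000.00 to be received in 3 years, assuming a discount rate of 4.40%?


Present value formula: PV = FV / (1 + r)^t
PV = $34,000.00 / (1 + 0.044)^3
PV = $34,000.00 / 1.1378932
PV = $29,879.78

PV = FV / (1 + r)^t = $29,879.78


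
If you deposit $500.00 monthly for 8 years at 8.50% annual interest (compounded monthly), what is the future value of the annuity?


Future value of an ordinary annuity: FV = PMT × ((1 + r)^n − 1) / r
Monthly rate r = 0.085/12 ≈ 0.00708333, n = 96
FV = $500.00 × ((1 + 0.085/12)^96 − 1) / (0.085/12)
FV = $500.00 × 136.821455
FV = $68,410.73

FV = PMT × ((1+r)^n - 1)/r = $68,410.73


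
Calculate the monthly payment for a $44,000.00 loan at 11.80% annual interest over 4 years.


Loan payment formula: PMT = PV × r / (1 − (1 + r)^(−n))
Monthly rate r = 0.118/12 ≈ 0.00983333, n = 48 months
Denominator: 1 − (1 + 0.118/12)^(−48) = 0.374807
PMT = $44,000.00 × (0.118/12) / 0.374807
PMT = $1,154.37 per month

PMT = PV × r / (1-(1+r)^(-n)) = $1,154.37/month


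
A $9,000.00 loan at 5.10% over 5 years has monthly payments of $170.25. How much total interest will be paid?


Total paid over the life of the loan = PMT × n.
Total paid = $170.25 × 60 = $10,215.00
Total interest = total paid − principal = $10,215.00 − $9,000.00 = $1,215.00

Total interest = (PMT × n) - PV = $1,215.00


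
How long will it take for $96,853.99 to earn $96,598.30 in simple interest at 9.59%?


Rearrange the simple interest formula for t:
I = P × r × t  ⇒  t = I / (P × r)
t = $96,598.30 / ($96,853.99 × 0.0959)
t = 10.4

t = I/(P×r) = 10.4 years


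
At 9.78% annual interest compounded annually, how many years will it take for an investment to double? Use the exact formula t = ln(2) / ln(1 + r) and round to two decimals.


Doubling condition: (1 + r)^t = 2
Take ln of both sides: t × ln(1 + r) = ln(2)
t = ln(2) / ln(1 + r)
t = 0.693147 / 0.093308
t = 7.43

t = ln(2) / ln(1 + r) = 7.43 years


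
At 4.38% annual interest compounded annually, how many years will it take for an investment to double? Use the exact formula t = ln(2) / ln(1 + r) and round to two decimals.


Doubling condition: (1 + r)^t = 2
Take ln of both sides: t × ln(1 + r) = ln(2)
t = ln(2) / ln(1 + r)
t = 0.693147 / 0.042868
t = 16.17

t = ln(2) / ln(1 + r) = 16.17 years


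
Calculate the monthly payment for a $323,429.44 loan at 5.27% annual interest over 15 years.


Loan payment formula: PMT = PV × r / (1 − (1 + r)^(−n))
Monthly rate r = 0.0527/12 ≈ 0.00439167, n = 180 months
Denominator: 1 − (1 + 0.0527/12)^(−180) = 0.545596
PMT = $323,429.44 × (0.0527/12) / 0.545596
PMT = $2,603.38 per month

PMT = PV × r / (1-(1+r)^(-n)) = $2,603.38/month


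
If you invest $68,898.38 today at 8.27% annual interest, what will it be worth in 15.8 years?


Future value formula: FV = PV × (1 + r)^t
FV = $68,898.38 × (1 + 0.0827)^15.8
FV = $68,898.38 × 3.509365167
FV = $241,789.57

FV = PV × (1 + r)^t = $241,789.57


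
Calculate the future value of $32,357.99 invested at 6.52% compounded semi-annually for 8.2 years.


Compound interest formula: A = P(1 + r/n)^(nt)
A = $32,357.99 × (1 + 0.0652/2)^(2 × 8.2)
Growth factor: (1 + 0.0652/2)^16.4 = 1.6923367
A = $32,357.99 × 1.6923367
A = $54,760.61

A = P(1 + r/n)^(nt) = $54,760.61


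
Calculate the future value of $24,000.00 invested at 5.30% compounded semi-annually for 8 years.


Compound interest formula: A = P(1 + r/n)^(nt)
A = $24,000.00 × (1 + 0.053/2)^(2 × 8)
Growth factor: (1 + 0.053/2)^16 = 1.5196489
A = $24,000.00 × 1.5196489
A = $36,471.57

A = P(1 + r/n)^(nt) = $36,471.57


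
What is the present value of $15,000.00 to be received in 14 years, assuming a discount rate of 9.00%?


Present value formula: PV = FV / (1 + r)^t
PV = $15,000.00 / (1 + 0.09)^14
PV = $15,000.00 / 3.341727
PV = $4,488.70

PV = FV / (1 + r)^t = $4,488.70


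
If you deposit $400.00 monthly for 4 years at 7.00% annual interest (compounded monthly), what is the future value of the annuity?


Future value of an ordinary annuity: FV = PMT × ((1 + r)^n − 1) / r
Monthly rate r = 0.07/12 ≈ 0.00583333, n = 48
FV = $400.00 × ((1 + 0.07/12)^48 − 1) / (0.07/12)
FV = $400.00 × 55.209236
FV = $22,083.69

FV = PMT × ((1+r)^n - 1)/r = $22,083.69


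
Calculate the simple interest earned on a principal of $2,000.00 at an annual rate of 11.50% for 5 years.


Simple interest formula: I = P × r × t
I = $2,000.00 × 0.115 × 5
I = $1,150.00

I = P × r × t = $1,150.00


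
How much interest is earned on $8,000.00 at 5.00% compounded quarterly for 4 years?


Compound interest earned = final amount − principal.
A = P(1 + r/n)^(nt) = $8,000.00 × (1 + 0.05/4)^(4 × 4) = $9,759.12
Interest = A − P = $9,759.12 − $8,000.00 = $1,759.12

Interest = A - P = $1,759.12


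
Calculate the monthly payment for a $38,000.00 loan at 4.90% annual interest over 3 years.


Loan payment formula: PMT = PV × r / (1 − (1 + r)^(−n))
Monthly rate r = 0.049/12 ≈ 0.00408333, n = 36 months
Denominator: 1 − (1 + 0.049/12)^(−36) = 0.136448
PMT = $38,000.00 × (0.049/12) / 0.136448
PMT = $1,137.19 per month

PMT = PV × r / (1-(1+r)^(-n)) = $1,137.19/month


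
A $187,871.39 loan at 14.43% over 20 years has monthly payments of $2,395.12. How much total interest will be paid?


Total paid over the life of the loan = PMT × n.
Total paid = $2,395.12 × 240 = $574,828.80
Total interest = total paid − principal = $574,828.80 − $187,871.39 = $386,957.41

Total interest = (PMT × n) - PV = $386,957.41


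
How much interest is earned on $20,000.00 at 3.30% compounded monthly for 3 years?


Compound interest earned = final amount − principal.
A = P(1 + r/n)^(nt) = $20,000.00 × (1 + 0.033/12)^(12 × 3) = $22,078.33
Interest = A − P = $22,078.33 − $20,000.00 = $2,078.33

Interest = A - P = $2,078.33


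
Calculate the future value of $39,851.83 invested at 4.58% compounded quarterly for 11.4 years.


Compound interest formula: A = P(1 + r/n)^(nt)
A = $39,851.83 × (1 + 0.0458/4)^(4 × 11.4)
Growth factor: (1 + 0.0458/4)^45.6 = 1.6806044
A = $39,851.83 × 1.6806044
A = $66,975.16

A = P(1 + r/n)^(nt) = $66,975.16


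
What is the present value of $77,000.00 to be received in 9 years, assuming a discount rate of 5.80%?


Present value formula: PV = FV / (1 + r)^t
PV = $77,000.00 / (1 + 0.058)^9
PV = $77,000.00 / 1.6610053
PV = $46,357.47

PV = FV / (1 + r)^t = $46,357.47


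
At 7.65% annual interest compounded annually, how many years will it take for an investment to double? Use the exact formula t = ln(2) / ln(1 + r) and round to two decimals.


Doubling condition: (1 + r)^t = 2
Take ln of both sides: t × ln(1 + r) = ln(2)
t = ln(2) / ln(1 + r)
t = 0.693147 / 0.073715
t = 9.40

t = ln(2) / ln(1 + r) = 9.40 years


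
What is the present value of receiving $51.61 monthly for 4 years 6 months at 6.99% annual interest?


Present value of an ordinary annuity: PV = PMT × (1 − (1 + r)^(−n)) / r
Monthly rate r = 0.0699/12 = 0.005825, n = 54
PV = $51.61 × (1 − (1 + 0.0699/12)^(−54)) / (0.0699/12)
PV = $51.61 × 46.217347
PV = $2,385.28

PV = PMT × (1-(1+r)^(-n))/r = $2,385.28


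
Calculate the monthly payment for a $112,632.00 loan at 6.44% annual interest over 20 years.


Loan payment formula: PMT = PV × r / (1 − (1 + r)^(−n))
Monthly rate r = 0.0644/12 ≈ 0.00536667, n = 240 months
Denominator: 1 − (1 + 0.0644/12)^(−240) = 0.723227
PMT = $112,632.00 × (0.0644/12) / 0.723227
PMT = $835.78 per month

PMT = PV × r / (1-(1+r)^(-n)) = $835.78/month


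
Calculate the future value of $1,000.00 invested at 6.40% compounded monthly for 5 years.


Compound interest formula: A = P(1 + r/n)^(nt)
A = $1,000.00 × (1 + 0.064/12)^(12 × 5)
Growth factor: (1 + 0.064/12)^60 = 1.375957
A = $1,000.00 × 1.375957
A = $1,375.96

A = P(1 + r/n)^(nt) = $1,375.96


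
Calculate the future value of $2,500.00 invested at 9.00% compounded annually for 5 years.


Compound interest formula: A = P(1 + r/n)^(nt)
A = $2,500.00 × (1 + 0.09/1)^(1 × 5)
Growth factor: (1 + 0.09/1)^5 = 1.538624
A = $2,500.00 × 1.538624
A = $3,846.56

A = P(1 + r/n)^(nt) = $3,846.56


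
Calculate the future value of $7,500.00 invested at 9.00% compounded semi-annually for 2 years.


Compound interest formula: A = P(1 + r/n)^(nt)
A = $7,500.00 × (1 + 0.09/2)^(2 × 2)
Growth factor: (1 + 0.09/2)^4 = 1.192519
A = $7,500.00 × 1.192519
A = $8,943.89

A = P(1 + r/n)^(nt) = $8,943.89


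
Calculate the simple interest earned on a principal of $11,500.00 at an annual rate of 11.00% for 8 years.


Simple interest formula: I = P × r × t
I = $11,500.00 × 0.11 × 8
I = $10,120.00

I = P × r × t = $10,120.00


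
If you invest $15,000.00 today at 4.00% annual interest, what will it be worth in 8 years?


Future value formula: FV = PV × (1 + r)^t
FV = $15,000.00 × (1 + 0.04)^8
FV = $15,000.00 × 1.3685691
FV = $20,528.54

FV = PV × (1 + r)^t = $20,528.54


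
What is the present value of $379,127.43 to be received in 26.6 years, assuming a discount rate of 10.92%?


Present value formula: PV = FV / (1 + r)^t
PV = $379,127.43 / (1 + 0.1092)^26.6
PV = $379,127.43 / 15.749338
PV = $24,072.59

PV = FV / (1 + r)^t = $24,072.59


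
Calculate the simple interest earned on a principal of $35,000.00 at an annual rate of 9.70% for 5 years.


Simple interest formula: I = P × r × t
I = $35,000.00 × 0.097 × 5
I = $16,975.00

I = P × r × t = $16,975.00


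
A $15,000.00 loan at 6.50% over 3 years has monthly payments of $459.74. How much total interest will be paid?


Total paid over the life of the loan = PMT × n.
Total paid = $459.74 × 36 = $16,550.64
Total interest = total paid − principal = $16,550.64 − $15,000.00 = $1,550.64

Total interest = (PMT × n) - PV = $1,550.64


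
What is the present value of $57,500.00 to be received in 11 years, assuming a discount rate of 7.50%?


Present value formula: PV = FV / (1 + r)^t
PV = $57,500.00 / (1 + 0.075)^11
PV = $57,500.00 / 2.215609
PV = $25,952.23

PV = FV / (1 + r)^t = $25,952.23


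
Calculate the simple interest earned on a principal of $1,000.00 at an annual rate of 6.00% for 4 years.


Simple interest formula: I = P × r × t
I = $1,000.00 × 0.06 × 4
I = $240.00

I = P × r × t = $240.00


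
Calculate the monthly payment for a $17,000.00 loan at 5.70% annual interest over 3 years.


Loan payment formula: PMT = PV × r / (1 − (1 + r)^(−n))
Monthly rate r = 0.057/12 = 0.00475, n = 36 months
Denominator: 1 − (1 + 0.057/12)^(−36) = 0.156837
PMT = $17,000.00 × (0.057/12) / 0.156837
PMT = $514.87 per month

PMT = PV × r / (1-(1+r)^(-n)) = $514.87/month


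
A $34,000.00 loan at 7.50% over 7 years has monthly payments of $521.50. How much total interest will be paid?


Total paid over the life of the loan = PMT × n.
Total paid = $521.50 × 84 = $43,806.00
Total interest = total paid − principal = $43,806.00 − $34,000.00 = $9,806.00

Total interest = (PMT × n) - PV = $9,806.00


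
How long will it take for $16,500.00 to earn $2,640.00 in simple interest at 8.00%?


Rearrange the simple interest formula for t:
I = P × r × t  ⇒  t = I / (P × r)
t = $2,640.00 / ($16,500.00 × 0.08)
t = 2

t = I/(P×r) = 2 years


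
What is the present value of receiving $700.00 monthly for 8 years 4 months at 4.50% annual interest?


Present value of an ordinary annuity: PV = PMT × (1 − (1 + r)^(−n)) / r
Monthly rate r = 0.045/12 = 0.00375, n = 100
PV = $700.00 × (1 − (1 + 0.045/12)^(−100)) / (0.045/12)
PV = $700.00 × 83.260935
PV = $58,282.65

PV = PMT × (1-(1+r)^(-n))/r = $58,282.65


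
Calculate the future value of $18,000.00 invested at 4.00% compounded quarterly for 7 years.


Compound interest formula: A = P(1 + r/n)^(nt)
A = $18,000.00 × (1 + 0.04/4)^(4 × 7)
Growth factor: (1 + 0.04/4)^28 = 1.321291
A = $18,000.00 × 1.321291
A = $23,783.24

A = P(1 + r/n)^(nt) = $23,783.24


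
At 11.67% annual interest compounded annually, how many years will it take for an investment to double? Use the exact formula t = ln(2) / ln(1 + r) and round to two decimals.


Doubling condition: (1 + r)^t = 2
Take ln of both sides: t × ln(1 + r) = ln(2)
t = ln(2) / ln(1 + r)
t = 0.693147 / 0.110378
t = 6.28

t = ln(2) / ln(1 + r) = 6.28 years


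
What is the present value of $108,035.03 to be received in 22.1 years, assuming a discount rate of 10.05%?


Present value formula: PV = FV / (1 + r)^t
PV = $108,035.03 / (1 + 0.1005)^22.1
PV = $108,035.03 / 8.301184
PV = $13,014.41

PV = FV / (1 + r)^t = $13,014.41


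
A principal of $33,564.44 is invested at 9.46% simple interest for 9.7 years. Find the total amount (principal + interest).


Total amount formula: A = P(1 + rt) = P + P·r·t
Interest: I = P × r × t = $33,564.44 × 0.0946 × 9.7 = $30,799.40
A = P + I = $33,564.44 + $30,799.40 = $64,363.84

A = P + I = P(1 + rt) = $64,363.84


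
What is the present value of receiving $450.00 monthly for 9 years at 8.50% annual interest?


Present value of an ordinary annuity: PV = PMT × (1 − (1 + r)^(−n)) / r
Monthly rate r = 0.085/12 ≈ 0.00708333, n = 108
PV = $450.00 × (1 − (1 + 0.085/12)^(−108)) / (0.085/12)
PV = $450.00 × 75.304875
PV = $33,887.19

PV = PMT × (1-(1+r)^(-n))/r = $33,887.19


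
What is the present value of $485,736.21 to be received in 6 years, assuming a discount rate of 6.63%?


Present value formula: PV = FV / (1 + r)^t
PV = $485,736.21 / (1 + 0.0663)^6
PV = $485,736.21 / 1.46986164
PV = $330,463.90

PV = FV / (1 + r)^t = $330,463.90


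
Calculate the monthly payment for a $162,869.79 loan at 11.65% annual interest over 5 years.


Loan payment formula: PMT = PV × r / (1 − (1 + r)^(−n))
Monthly rate r = 0.1165/12 ≈ 0.00970833, n = 60 months
Denominator: 1 − (1 + 0.1165/12)^(−60) = 0.439928
PMT = $162,869.79 × (0.1165/12) / 0.439928
PMT = $3,594.21 per month

PMT = PV × r / (1-(1+r)^(-n)) = $3,594.21/month


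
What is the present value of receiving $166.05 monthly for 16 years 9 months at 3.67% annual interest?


Present value of an ordinary annuity: PV = PMT × (1 − (1 + r)^(−n)) / r
Monthly rate r = 0.0367/12 ≈ 0.00305833, n = 201
PV = $166.05 × (1 − (1 + 0.0367/12)^(−201)) / (0.0367/12)
PV = $166.05 × 149.984584
PV = $24,904.94

PV = PMT × (1-(1+r)^(-n))/r = $24,904.94


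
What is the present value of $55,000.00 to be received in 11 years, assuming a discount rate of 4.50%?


Present value formula: PV = FV / (1 + r)^t
PV = $55,000.00 / (1 + 0.045)^11
PV = $55,000.00 / 1.622853
PV = $33,890.93

PV = FV / (1 + r)^t = $33,890.93


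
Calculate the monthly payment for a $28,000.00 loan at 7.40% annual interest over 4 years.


Loan payment formula: PMT = PV × r / (1 − (1 + r)^(−n))
Monthly rate r = 0.074/12 ≈ 0.00616667, n = 48 months
Denominator: 1 − (1 + 0.074/12)^(−48) = 0.255536
PMT = $28,000.00 × (0.074/12) / 0.255536
PMT = $675.70 per month

PMT = PV × r / (1-(1+r)^(-n)) = $675.70/month


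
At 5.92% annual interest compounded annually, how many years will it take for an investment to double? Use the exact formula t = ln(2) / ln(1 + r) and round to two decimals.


Doubling condition: (1 + r)^t = 2
Take ln of both sides: t × ln(1 + r) = ln(2)
t = ln(2) / ln(1 + r)
t = 0.693147 / 0.057514
t = 12.05

t = ln(2) / ln(1 + r) = 12.05 years


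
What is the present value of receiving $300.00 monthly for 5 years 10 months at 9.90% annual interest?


Present value of an ordinary annuity: PV = PMT × (1 − (1 + r)^(−n)) / r
Monthly rate r = 0.099/12 = 0.00825, n = 70
PV = $300.00 × (1 − (1 + 0.099/12)^(−70)) / (0.099/12)
PV = $300.00 × 53.014394
PV = $15,904.32

PV = PMT × (1-(1+r)^(-n))/r = $15,904.32


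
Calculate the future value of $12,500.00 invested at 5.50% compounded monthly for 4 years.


Compound interest formula: A = P(1 + r/n)^(nt)
A = $12,500.00 × (1 + 0.055/12)^(12 × 4)
Growth factor: (1 + 0.055/12)^48 = 1.2454506
A = $12,500.00 × 1.2454506
A = $15,568.13

A = P(1 + r/n)^(nt) = $15,568.13


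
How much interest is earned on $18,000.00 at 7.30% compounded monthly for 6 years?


Compound interest earned = final amount − principal.
A = P(1 + r/n)^(nt) = $18,000.00 × (1 + 0.073/12)^(12 × 6) = $27,855.90
Interest = A − P = $27,855.90 − $18,000.00 = $9,855.90

Interest = A - P = $9,855.90


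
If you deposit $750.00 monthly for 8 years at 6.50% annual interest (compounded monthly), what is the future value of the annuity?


Future value of an ordinary annuity: FV = PMT × ((1 + r)^n − 1) / r
Monthly rate r = 0.065/12 ≈ 0.00541667, n = 96
FV = $750.00 × ((1 + 0.065/12)^96 − 1) / (0.065/12)
FV = $750.00 × 125.477348
FV = $94,108.01

FV = PMT × ((1+r)^n - 1)/r = $94,108.01


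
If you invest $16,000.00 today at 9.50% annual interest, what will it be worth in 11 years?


Future value formula: FV = PV × (1 + r)^t
FV = $16,000.00 × (1 + 0.095)^11
FV = $16,000.00 × 2.7136592
FV = $43,418.55

FV = PV × (1 + r)^t = $43,418.55


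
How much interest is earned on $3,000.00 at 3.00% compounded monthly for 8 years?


Compound interest earned = final amount − principal.
A = P(1 + r/n)^(nt) = $3,000.00 × (1 + 0.03/12)^(12 × 8) = $3,812.61
Interest = A − P = $3,812.61 − $3,000.00 = $812.61

Interest = A - P = $812.61


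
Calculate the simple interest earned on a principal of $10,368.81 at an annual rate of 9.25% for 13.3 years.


Simple interest formula: I = P × r × t
I = $10,368.81 × 0.0925 × 13.3
I = $12,756.23

I = P × r × t = $12,756.23


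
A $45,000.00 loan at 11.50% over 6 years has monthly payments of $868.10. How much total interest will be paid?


Total paid over the life of the loan = PMT × n.
Total paid = $868.10 × 72 = $62,503.20
Total interest = total paid − principal = $62,503.20 − $45,000.00 = $17,503.20

Total interest = (PMT × n) - PV = $17,503.20


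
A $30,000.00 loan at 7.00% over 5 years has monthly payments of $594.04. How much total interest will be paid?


Total paid over the life of the loan = PMT × n.
Total paid = $594.04 × 60 = $35,642.40
Total interest = total paid − principal = $35,642.40 − $30,000.00 = $5,642.40

Total interest = (PMT × n) - PV = $5,642.40


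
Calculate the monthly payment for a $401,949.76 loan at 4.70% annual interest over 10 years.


Loan payment formula: PMT = PV × r / (1 − (1 + r)^(−n))
Monthly rate r = 0.047/12 ≈ 0.00391667, n = 120 months
Denominator: 1 − (1 + 0.047/12)^(−120) = 0.374424
PMT = $401,949.76 × (0.047/12) / 0.374424
PMT = $4,204.60 per month

PMT = PV × r / (1-(1+r)^(-n)) = $4,204.60/month


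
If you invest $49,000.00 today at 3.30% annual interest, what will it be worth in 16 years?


Future value formula: FV = PV × (1 + r)^t
FV = $49,000.00 × (1 + 0.033)^16
FV = $49,000.00 × 1.6811449
FV = $82,376.10

FV = PV × (1 + r)^t = $82,376.10


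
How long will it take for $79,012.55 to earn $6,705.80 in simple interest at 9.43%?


Rearrange the simple interest formula for t:
I = P × r × t  ⇒  t = I / (P × r)
t = $6,705.80 / ($79,012.55 × 0.0943)
t = 0.9

t = I/(P×r) = 0.9 years


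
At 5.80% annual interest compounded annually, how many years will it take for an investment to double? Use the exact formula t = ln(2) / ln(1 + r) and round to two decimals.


Doubling condition: (1 + r)^t = 2
Take ln of both sides: t × ln(1 + r) = ln(2)
t = ln(2) / ln(1 + r)
t = 0.693147 / 0.056380
t = 12.29

t = ln(2) / ln(1 + r) = 12.29 years


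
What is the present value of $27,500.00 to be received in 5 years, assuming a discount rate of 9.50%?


Present value formula: PV = FV / (1 + r)^t
PV = $27,500.00 / (1 + 0.095)^5
PV = $27,500.00 / 1.574239
PV = $17,468.76

PV = FV / (1 + r)^t = $17,468.76


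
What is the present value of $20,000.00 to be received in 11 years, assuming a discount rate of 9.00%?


Present value formula: PV = FV / (1 + r)^t
PV = $20,000.00 / (1 + 0.09)^11
PV = $20,000.00 / 2.580426
PV = $7,750.66

PV = FV / (1 + r)^t = $7,750.66


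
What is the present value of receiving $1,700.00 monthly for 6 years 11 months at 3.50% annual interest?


Present value of an ordinary annuity: PV = PMT × (1 − (1 + r)^(−n)) / r
Monthly rate r = 0.035/12 ≈ 0.00291667, n = 83
PV = $1,700.00 × (1 − (1 + 0.035/12)^(−83)) / (0.035/12)
PV = $1,700.00 × 73.622605
PV = $125,158.43

PV = PMT × (1-(1+r)^(-n))/r = $125,158.43


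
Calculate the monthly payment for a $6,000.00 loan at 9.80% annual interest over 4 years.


Loan payment formula: PMT = PV × r / (1 − (1 + r)^(−n))
Monthly rate r = 0.098/12 ≈ 0.00816667, n = 48 months
Denominator: 1 − (1 + 0.098/12)^(−48) = 0.323219
PMT = $6,000.00 × (0.098/12) / 0.323219
PMT = $151.60 per month

PMT = PV × r / (1-(1+r)^(-n)) = $151.60/month


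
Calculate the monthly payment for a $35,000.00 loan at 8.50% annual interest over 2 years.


Loan payment formula: PMT = PV × r / (1 − (1 + r)^(−n))
Monthly rate r = 0.085/12 ≈ 0.00708333, n = 24 months
Denominator: 1 − (1 + 0.085/12)^(−24) = 0.155829
PMT = $35,000.00 × (0.085/12) / 0.155829
PMT = $1,590.95 per month

PMT = PV × r / (1-(1+r)^(-n)) = $1,590.95/month


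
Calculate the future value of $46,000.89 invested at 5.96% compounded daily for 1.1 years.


Compound interest formula: A = P(1 + r/n)^(nt)
A = $46,000.89 × (1 + 0.0596/365)^(365 × 1.1)
Growth factor: (1 + 0.0596/365)^401.5 = 1.067751
A = $46,000.89 × 1.067751
A = $49,117.50

A = P(1 + r/n)^(nt) = $49,117.50


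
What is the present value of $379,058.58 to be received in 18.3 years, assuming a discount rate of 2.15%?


Present value formula: PV = FV / (1 + r)^t
PV = $379,058.58 / (1 + 0.0215)^18.3
PV = $379,058.58 / 1.47591786
PV = $256,829.05

PV = FV / (1 + r)^t = $256,829.05


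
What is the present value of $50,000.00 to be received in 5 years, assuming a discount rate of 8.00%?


Present value formula: PV = FV / (1 + r)^t
PV = $50,000.00 / (1 + 0.08)^5
PV = $50,000.00 / 1.469328
PV = $34,029.16

PV = FV / (1 + r)^t = $34,029.16


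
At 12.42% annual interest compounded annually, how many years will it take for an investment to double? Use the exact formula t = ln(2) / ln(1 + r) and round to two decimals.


Doubling condition: (1 + r)^t = 2
Take ln of both sides: t × ln(1 + r) = ln(2)
t = ln(2) / ln(1 + r)
t = 0.693147 / 0.117072
t = 5.92

t = ln(2) / ln(1 + r) = 5.92 years


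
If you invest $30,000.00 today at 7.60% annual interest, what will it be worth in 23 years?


Future value formula: FV = PV × (1 + r)^t
FV = $30,000.00 × (1 + 0.076)^23
FV = $30,000.00 × 5.3911602
FV = $161,734.81

FV = PV × (1 + r)^t = $161,734.81


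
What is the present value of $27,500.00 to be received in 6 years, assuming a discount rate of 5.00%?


Present value formula: PV = FV / (1 + r)^t
PV = $27,500.00 / (1 + 0.05)^6
PV = $27,500.00 / 1.340096
PV = $20,520.92

PV = FV / (1 + r)^t = $20,520.92


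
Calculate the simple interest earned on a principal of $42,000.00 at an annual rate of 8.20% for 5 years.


Simple interest formula: I = P × r × t
I = $42,000.00 × 0.082 × 5
I = $17,220.00

I = P × r × t = $17,220.00


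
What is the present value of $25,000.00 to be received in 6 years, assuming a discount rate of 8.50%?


Present value formula: PV = FV / (1 + r)^t
PV = $25,000.00 / (1 + 0.085)^6
PV = $25,000.00 / 1.6314675
PV = $15,323.63

PV = FV / (1 + r)^t = $15,323.63


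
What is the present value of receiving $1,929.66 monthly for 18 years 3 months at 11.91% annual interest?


Present value of an ordinary annuity: PV = PMT × (1 − (1 + r)^(−n)) / r
Monthly rate r = 0.1191/12 = 0.009925, n = 219
PV = $1,929.66 × (1 − (1 + 0.1191/12)^(−219)) / (0.1191/12)
PV = $1,929.66 × 89.169187
PV = $172,066.21

PV = PMT × (1-(1+r)^(-n))/r = $172,066.21


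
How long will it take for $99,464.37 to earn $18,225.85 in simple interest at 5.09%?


Rearrange the simple interest formula for t:
I = P × r × t  ⇒  t = I / (P × r)
t = $18,225.85 / ($99,464.37 × 0.0509)
t = 3.6

t = I/(P×r) = 3.6 years


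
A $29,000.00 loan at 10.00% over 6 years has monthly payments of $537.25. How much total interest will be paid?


Total paid over the life of the loan = PMT × n.
Total paid = $537.25 × 72 = $38,682.00
Total interest = total paid − principal = $38,682.00 − $29,000.00 = $9,682.00

Total interest = (PMT × n) - PV = $9,682.00


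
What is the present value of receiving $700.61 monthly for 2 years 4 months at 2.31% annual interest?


Present value of an ordinary annuity: PV = PMT × (1 − (1 + r)^(−n)) / r
Monthly rate r = 0.0231/12 = 0.001925, n = 28
PV = $700.61 × (1 − (1 + 0.0231/12)^(−28)) / (0.0231/12)
PV = $700.61 × 27.233273
PV = $19,079.90

PV = PMT × (1-(1+r)^(-n))/r = $19,079.90


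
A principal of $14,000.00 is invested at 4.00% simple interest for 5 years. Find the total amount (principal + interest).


Total amount formula: A = P(1 + rt) = P + P·r·t
Interest: I = P × r × t = $14,000.00 × 0.04 × 5 = $2,800.00
A = P + I = $14,000.00 + $2,800.00 = $16,800.00

A = P + I = P(1 + rt) = $16,800.00


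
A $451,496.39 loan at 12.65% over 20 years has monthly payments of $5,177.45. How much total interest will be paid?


Total paid over the life of the loan = PMT × n.
Total paid = $5,177.45 × 240 = $1,242,588.00
Total interest = total paid − principal = $1,242,588.00 − $451,496.39 = $791,091.61

Total interest = (PMT × n) - PV = $791,091.61


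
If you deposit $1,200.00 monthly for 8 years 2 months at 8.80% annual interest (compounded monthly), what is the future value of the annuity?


Future value of an ordinary annuity: FV = PMT × ((1 + r)^n − 1) / r
Monthly rate r = 0.088/12 ≈ 0.00733333, n = 98
FV = $1,200.00 × ((1 + 0.088/12)^98 − 1) / (0.088/12)
FV = $1,200.00 × 142.680366
FV = $171,216.44

FV = PMT × ((1+r)^n - 1)/r = $171,216.44


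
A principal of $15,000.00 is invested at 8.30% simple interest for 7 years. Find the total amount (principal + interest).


Total amount formula: A = P(1 + rt) = P + P·r·t
Interest: I = P × r × t = $15,000.00 × 0.083 × 7 = $8,715.00
A = P + I = $15,000.00 + $8,715.00 = $23,715.00

A = P + I = P(1 + rt) = $23,715.00
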